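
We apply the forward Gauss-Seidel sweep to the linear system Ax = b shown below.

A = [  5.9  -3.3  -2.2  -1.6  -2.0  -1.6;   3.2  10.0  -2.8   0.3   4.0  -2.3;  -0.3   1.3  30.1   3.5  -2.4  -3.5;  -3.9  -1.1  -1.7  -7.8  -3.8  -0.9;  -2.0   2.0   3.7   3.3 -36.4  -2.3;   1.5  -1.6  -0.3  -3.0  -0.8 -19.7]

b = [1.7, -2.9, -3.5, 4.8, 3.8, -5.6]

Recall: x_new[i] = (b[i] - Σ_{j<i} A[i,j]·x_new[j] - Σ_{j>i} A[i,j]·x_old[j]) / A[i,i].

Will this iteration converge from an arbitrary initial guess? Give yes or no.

Let D = diag(5.9, 10, 30.1, -7.8, -36.4, -19.7); L, U the strict triangles.
Gauss-Seidel: T = -(D+L)⁻¹U, row 0 first, T[0,5] = -(-1.6)/(5.9) = +0.2712; later rows by forward substitution.
  T[0,:] = [+0.0000, +0.5593, +0.3729, +0.2712, +0.3390, +0.2712]
  T[1,:] = [+0.0000, -0.1790, +0.1607, -0.1168, -0.5085, +0.1432]
  T[2,:] = [+0.0000, +0.0133, -0.0032, -0.1085, +0.1051, +0.1128]
  T[3,:] = [+0.0000, -0.2573, -0.2084, -0.0955, -0.6079, -0.2958]
  T[4,:] = [+0.0000, -0.0625, -0.0309, -0.0410, -0.0910, -0.0856]
  T[5,:] = [+0.0000, +0.0986, +0.0484, +0.0480, +0.1618, +0.0558]
|eigenvalues of T|: 0.4274, 0.2137, 0.1253, 0.0755, 0.0494, 0.0000.
spectral radius ρ = 0.4274; 0.4274 < 1: convergent.

yes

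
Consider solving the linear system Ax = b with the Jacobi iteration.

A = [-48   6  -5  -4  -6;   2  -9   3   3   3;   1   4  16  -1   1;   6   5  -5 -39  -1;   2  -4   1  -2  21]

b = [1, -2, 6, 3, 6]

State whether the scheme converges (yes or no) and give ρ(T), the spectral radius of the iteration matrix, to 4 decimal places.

yes, ρ = 0.3056

Let D = diag(-48, -9, 16, -39, 21); L, U the strict triangles.
Jacobi T = -D⁻¹(L+U): T[0,3] = -(-4)/(-48) = -0.0833; T[0,0] = 0.
  T[0,:] = [+0.0000  +0.1250  -0.1042  -0.0833  -0.1250]
  T[1,:] = [+0.2222  +0.0000  +0.3333  +0.3333  +0.3333]
  T[2,:] = [-0.0625  -0.2500  +0.0000  +0.0625  -0.0625]
  T[3,:] = [+0.1538  +0.1282  -0.1282  +0.0000  -0.0256]
  T[4,:] = [-0.0952  +0.1905  -0.0476  +0.0952  +0.0000]
moduli |λ_i(T)| = 0.3056, 0.2532, 0.2121, 0.2121, 0.0935.
ρ(T) = max|λ| = 0.3056; 0.3056 < 1 ⇒ converges.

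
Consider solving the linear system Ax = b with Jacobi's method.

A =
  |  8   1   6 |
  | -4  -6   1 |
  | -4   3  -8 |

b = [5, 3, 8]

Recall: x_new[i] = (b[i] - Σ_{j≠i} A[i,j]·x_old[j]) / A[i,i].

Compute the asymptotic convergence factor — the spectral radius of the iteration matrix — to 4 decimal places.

Write A = D+L+U with D = diag(8, -6, -8).
Jacobi: T = -D⁻¹(L+U), T[1,0] = -(-4)/(-6) = -0.6667; T[1,1] = 0.
  T[0,:] = [+0.0000  -0.1250  -0.7500]
  T[1,:] = [-0.6667  +0.0000  +0.1667]
  T[2,:] = [-0.5000  +0.3750  +0.0000]
|eigenvalues of T|: 0.8657, 0.4781, 0.4781.
ρ = 0.8657; 0.8657 < 1, so it converges for any x₀.

0.8657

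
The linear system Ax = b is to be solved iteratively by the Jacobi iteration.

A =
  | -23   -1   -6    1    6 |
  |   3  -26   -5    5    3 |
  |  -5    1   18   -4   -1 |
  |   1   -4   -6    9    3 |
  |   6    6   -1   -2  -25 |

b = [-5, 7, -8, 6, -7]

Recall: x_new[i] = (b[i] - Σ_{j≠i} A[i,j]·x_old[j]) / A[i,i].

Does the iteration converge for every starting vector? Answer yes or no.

A = D + L + U where D = diag(-23, -26, 18, 9, -25).
T_J = -D⁻¹(L+U): T[3,0] = -(1)/(9) = -0.1111; T[3,3] = 0.
  T[0,:] = [+0.0000, -0.0435, -0.2609, +0.0435, +0.2609]
  T[1,:] = [+0.1154, +0.0000, -0.1923, +0.1923, +0.1154]
  T[2,:] = [+0.2778, -0.0556, +0.0000, +0.2222, +0.0556]
  T[3,:] = [-0.1111, +0.4444, +0.6667, +0.0000, -0.3333]
  T[4,:] = [+0.2400, +0.2400, -0.0400, -0.0800, +0.0000]
|eigenvalues of T|: 0.5184, 0.4001, 0.2531, 0.1967, 0.1967.
ρ(T) = max|λ| = 0.5184; 0.5184 < 1, so it converges for any x₀.

yes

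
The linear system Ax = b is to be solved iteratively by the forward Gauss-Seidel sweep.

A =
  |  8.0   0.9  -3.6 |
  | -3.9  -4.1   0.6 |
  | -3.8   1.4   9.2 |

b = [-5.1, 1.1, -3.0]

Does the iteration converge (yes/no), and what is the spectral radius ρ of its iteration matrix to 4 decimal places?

Let D = diag(8, -4.1, 9.2); L, U the strict triangles.
Gauss-Seidel: T = -(D+L)⁻¹U, row 0 first, T[0,1] = -(0.9)/(8) = -0.1125; later rows by forward substitution.
  T[0,:] = [+0.0000 -0.1125 +0.4500]
  T[1,:] = [+0.0000 +0.1070 -0.2817]
  T[2,:] = [+0.0000 -0.0628 +0.2287]
|λ(T)| sorted: 0.3141, 0.0216, 0.0000.
ρ(T) = max|λ| = 0.3141; 0.3141 < 1: convergent.

yes, ρ = 0.3141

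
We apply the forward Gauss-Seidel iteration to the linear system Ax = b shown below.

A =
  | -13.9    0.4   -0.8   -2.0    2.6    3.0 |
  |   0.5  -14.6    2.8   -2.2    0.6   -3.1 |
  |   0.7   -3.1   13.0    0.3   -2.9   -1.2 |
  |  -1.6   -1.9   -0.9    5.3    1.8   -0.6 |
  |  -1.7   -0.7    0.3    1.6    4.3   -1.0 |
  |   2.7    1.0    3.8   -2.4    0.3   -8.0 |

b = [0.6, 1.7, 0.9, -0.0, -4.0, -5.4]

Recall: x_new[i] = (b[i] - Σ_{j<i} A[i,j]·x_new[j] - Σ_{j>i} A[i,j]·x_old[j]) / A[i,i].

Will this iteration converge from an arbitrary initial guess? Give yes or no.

A = D + L + U where D = diag(-13.9, -14.6, 13, 5.3, 4.3, -8).
T_GS = -(D+L)⁻¹U: row 0 first, T[0,3] = -(-2)/(-13.9) = -0.1439; later rows by forward substitution.
  T[0,:] = [+0.0000, +0.0288, -0.0576, -0.1439, +0.1871, +0.2158]
  T[1,:] = [+0.0000, +0.0010, +0.1898, -0.1556, +0.0475, -0.2049]
  T[2,:] = [+0.0000, -0.0013, +0.0484, -0.0524, +0.2243, +0.0318]
  T[3,:] = [+0.0000, +0.0088, +0.0589, -0.1081, -0.2280, +0.1103]
  T[4,:] = [+0.0000, +0.0083, -0.0171, -0.0383, +0.1509, +0.2413]
  T[5,:] = [+0.0000, +0.0069, +0.0090, -0.0619, +0.2497, +0.0383]
|λ(T)| sorted: 0.3518, 0.1487, 0.1487, 0.0209, 0.0209, 0.0000.
spectral radius ρ = 0.3518; 0.3518 < 1: convergent.

yes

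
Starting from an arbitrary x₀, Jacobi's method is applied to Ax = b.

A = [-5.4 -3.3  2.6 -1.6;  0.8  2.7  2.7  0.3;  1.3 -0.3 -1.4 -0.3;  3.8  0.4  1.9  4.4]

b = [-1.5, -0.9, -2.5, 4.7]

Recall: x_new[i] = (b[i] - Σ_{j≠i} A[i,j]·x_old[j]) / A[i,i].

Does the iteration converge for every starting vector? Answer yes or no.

no

Let D = diag(-5.4, 2.7, -1.4, 4.4); L, U the strict triangles.
T_J = -D⁻¹(L+U): T[3,1] = -(0.4)/(4.4) = -0.0909; T[3,3] = 0.
  T[0,:] = [+0.0000 -0.6111 +0.4815 -0.2963]
  T[1,:] = [-0.2963 +0.0000 -1.0000 -0.1111]
  T[2,:] = [+0.9286 -0.2143 +0.0000 -0.2143]
  T[3,:] = [-0.8636 -0.0909 -0.4318 +0.0000]
|eigenvalues of T|: 1.3150, 0.7510, 0.7510, 0.0267.
ρ = 1.3150; 1.3150 > 1, so it fails to converge.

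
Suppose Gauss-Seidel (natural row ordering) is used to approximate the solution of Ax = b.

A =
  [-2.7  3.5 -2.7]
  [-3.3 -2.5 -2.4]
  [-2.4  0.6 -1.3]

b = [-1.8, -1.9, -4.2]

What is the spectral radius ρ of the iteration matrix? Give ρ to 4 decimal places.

1.6738

Diagonal D = diag(-2.7, -2.5, -1.3); L, U strict lower/upper.
T_GS = -(D+L)⁻¹U: row 0 first, T[0,2] = -(-2.7)/(-2.7) = -1.0000; later rows by forward substitution.
  T[0,:] = [+0.0000 +1.2963 -1.0000]
  T[1,:] = [+0.0000 -1.7111 +0.3600]
  T[2,:] = [+0.0000 -3.1829 +2.0123]
|roots of det(T-λI)|: 1.6738, 1.3726, 0.0000.
ρ = 1.6738; 1.6738 > 1, so it fails to converge.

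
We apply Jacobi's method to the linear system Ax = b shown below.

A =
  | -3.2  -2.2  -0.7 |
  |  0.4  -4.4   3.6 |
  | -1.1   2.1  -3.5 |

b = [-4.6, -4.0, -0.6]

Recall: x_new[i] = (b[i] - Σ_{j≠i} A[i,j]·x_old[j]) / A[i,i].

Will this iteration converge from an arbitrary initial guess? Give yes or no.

Diagonal D = diag(-3.2, -4.4, -3.5); L, U strict lower/upper.
Jacobi T = -D⁻¹(L+U): T[0,1] = -(-2.2)/(-3.2) = -0.6875; T[0,0] = 0.
  T[0,:] = [+0.0000  -0.6875  -0.2188]
  T[1,:] = [+0.0909  +0.0000  +0.8182]
  T[2,:] = [-0.3143  +0.6000  +0.0000]
|eigenvalues of T|: 0.8336, 0.4447, 0.4447.
spectral radius ρ = 0.8336; 0.8336 < 1, so it converges for any x₀.

yes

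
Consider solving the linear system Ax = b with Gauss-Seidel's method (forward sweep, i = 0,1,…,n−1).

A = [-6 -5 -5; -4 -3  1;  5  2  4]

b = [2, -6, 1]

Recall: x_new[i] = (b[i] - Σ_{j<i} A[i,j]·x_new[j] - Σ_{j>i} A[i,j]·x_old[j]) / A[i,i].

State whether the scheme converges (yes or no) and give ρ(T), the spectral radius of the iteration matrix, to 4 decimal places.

no, ρ = 1.6420

Split A = D + L + U, D = diag(-6, -3, 4).
GS T = -(D+L)⁻¹U: row 0 first, T[0,2] = -(-5)/(-6) = -0.8333; later rows by forward substitution.
  T[0,:] = [+0.0000 -0.8333 -0.8333]
  T[1,:] = [+0.0000 +1.1111 +1.4444]
  T[2,:] = [+0.0000 +0.4861 +0.3194]
|eigenvalues of T|: 1.6420, 0.2115, 0.0000.
ρ(T) = max|λ| = 1.6420; 1.6420 > 1, so it fails to converge.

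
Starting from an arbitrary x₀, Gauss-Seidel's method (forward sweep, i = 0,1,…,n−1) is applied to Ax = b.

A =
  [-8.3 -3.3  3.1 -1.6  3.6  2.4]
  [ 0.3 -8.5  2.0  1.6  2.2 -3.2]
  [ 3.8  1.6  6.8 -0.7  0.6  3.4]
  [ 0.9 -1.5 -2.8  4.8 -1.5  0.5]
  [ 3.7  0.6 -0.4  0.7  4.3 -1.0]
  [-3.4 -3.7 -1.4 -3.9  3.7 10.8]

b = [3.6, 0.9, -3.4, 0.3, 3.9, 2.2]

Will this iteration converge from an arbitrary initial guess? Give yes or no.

yes

Diagonal D = diag(-8.3, -8.5, 6.8, 4.8, 4.3, 10.8); L, U strict lower/upper.
T_GS = -(D+L)⁻¹U: row 0 first, T[0,4] = -(3.6)/(-8.3) = +0.4337; later rows by forward substitution.
  T[0,:] = [+0.0000 -0.3976 +0.3735 -0.1928 +0.4337 +0.2892]
  T[1,:] = [+0.0000 -0.0140 +0.2485 +0.1814 +0.2741 -0.3663]
  T[2,:] = [+0.0000 +0.2255 -0.2672 +0.1680 -0.3951 -0.5754]
  T[3,:] = [+0.0000 +0.2017 -0.1482 +0.1908 +0.0864 -0.6085]
  T[4,:] = [+0.0000 +0.3322 -0.3568 +0.1251 -0.4623 +0.0804]
  T[5,:] = [+0.0000 -0.1417 +0.2368 +0.0493 +0.3688 -0.3563]
|eigenvalues of T|: 0.8684, 0.2824, 0.2170, 0.1364, 0.0304, 0.0000.
spectral radius ρ = 0.8684; 0.8684 < 1 ⇒ converges.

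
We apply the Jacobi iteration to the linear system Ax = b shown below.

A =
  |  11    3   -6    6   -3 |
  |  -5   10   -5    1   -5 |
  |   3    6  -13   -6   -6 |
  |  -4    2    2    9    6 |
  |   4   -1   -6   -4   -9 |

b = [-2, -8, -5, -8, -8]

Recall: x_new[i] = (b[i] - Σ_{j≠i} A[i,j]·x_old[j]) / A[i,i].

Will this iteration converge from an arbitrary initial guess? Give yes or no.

Diagonal D = diag(11, 10, -13, 9, -9); L, U strict lower/upper.
Jacobi T = -D⁻¹(L+U): T[1,2] = -(-5)/(10) = +0.5000; T[1,1] = 0.
  T[0,:] = [+0.0000  -0.2727  +0.5455  -0.5455  +0.2727]
  T[1,:] = [+0.5000  +0.0000  +0.5000  -0.1000  +0.5000]
  T[2,:] = [+0.2308  +0.4615  +0.0000  -0.4615  -0.4615]
  T[3,:] = [+0.4444  -0.2222  -0.2222  +0.0000  -0.6667]
  T[4,:] = [+0.4444  -0.1111  -0.6667  -0.4444  +0.0000]
|roots of det(T-λI)|: 1.1865, 0.7652, 0.7652, 0.6389, 0.6389.
spectral radius ρ = 1.1865; 1.1865 > 1: divergent.

no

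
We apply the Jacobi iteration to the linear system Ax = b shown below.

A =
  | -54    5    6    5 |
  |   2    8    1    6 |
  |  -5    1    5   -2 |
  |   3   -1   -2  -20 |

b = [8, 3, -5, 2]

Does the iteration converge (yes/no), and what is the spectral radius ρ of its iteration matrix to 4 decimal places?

yes, ρ = 0.4579

Split A = D + L + U, D = diag(-54, 8, 5, -20).
T_J = -D⁻¹(L+U): T[3,1] = -(-1)/(-20) = -0.0500; T[3,3] = 0.
  T[0,:] = [+0.0000, +0.0926, +0.1111, +0.0926]
  T[1,:] = [-0.2500, +0.0000, -0.1250, -0.7500]
  T[2,:] = [+1.0000, -0.2000, +0.0000, +0.4000]
  T[3,:] = [+0.1500, -0.0500, -0.1000, +0.0000]
moduli |λ_i(T)| = 0.4579, 0.2578, 0.1837, 0.1837.
ρ(T) = max|λ| = 0.4579; 0.4579 < 1: convergent.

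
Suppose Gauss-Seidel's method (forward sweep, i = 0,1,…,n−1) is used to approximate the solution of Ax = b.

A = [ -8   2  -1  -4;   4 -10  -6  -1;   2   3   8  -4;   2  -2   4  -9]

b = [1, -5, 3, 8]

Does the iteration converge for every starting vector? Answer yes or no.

Write A = D+L+U with D = diag(-8, -10, 8, -9).
Gauss-Seidel: T = -(D+L)⁻¹U, row 0 first, T[0,2] = -(-1)/(-8) = -0.1250; later rows by forward substitution.
  T[0,:] = [+0.0000  +0.2500  -0.1250  -0.5000]
  T[1,:] = [+0.0000  +0.1000  -0.6500  -0.3000]
  T[2,:] = [+0.0000  -0.1000  +0.2750  +0.7375]
  T[3,:] = [+0.0000  -0.0111  +0.2389  +0.2833]
moduli |λ_i(T)| = 0.7737, 0.2154, 0.1000, 0.0000.
ρ(T) = max|λ| = 0.7737; 0.7737 < 1, so it converges for any x₀.

yes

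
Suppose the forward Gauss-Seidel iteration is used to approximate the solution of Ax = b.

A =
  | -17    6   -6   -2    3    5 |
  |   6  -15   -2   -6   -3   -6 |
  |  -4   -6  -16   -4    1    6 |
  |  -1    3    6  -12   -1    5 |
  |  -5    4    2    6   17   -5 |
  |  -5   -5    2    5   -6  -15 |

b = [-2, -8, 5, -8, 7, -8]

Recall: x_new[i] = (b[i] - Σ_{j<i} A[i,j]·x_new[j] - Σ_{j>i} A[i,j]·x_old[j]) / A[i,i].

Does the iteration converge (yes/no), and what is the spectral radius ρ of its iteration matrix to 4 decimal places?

Diagonal D = diag(-17, -15, -16, -12, 17, -15); L, U strict lower/upper.
Gauss-Seidel: T = -(D+L)⁻¹U, row 0 first, T[0,3] = -(-2)/(-17) = -0.1176; later rows by forward substitution.
  T[0,:] = [+0.0000 +0.3529 -0.3529 -0.1176 +0.1765 +0.2941]
  T[1,:] = [+0.0000 +0.1412 -0.2745 -0.4471 -0.1294 -0.2824]
  T[2,:] = [+0.0000 -0.1412 +0.1912 -0.0529 +0.0669 +0.4074]
  T[3,:] = [+0.0000 -0.0647 +0.0564 -0.1284 -0.0969 +0.5252]
  T[4,:] = [+0.0000 +0.1100 -0.0816 +0.1221 +0.1087 +0.2138]
  T[5,:] = [+0.0000 -0.2491 +0.2861 +0.0895 -0.0826 +0.1400]
moduli |λ_i(T)| = 0.7944, 0.2228, 0.2228, 0.0494, 0.0494, 0.0000.
spectral radius ρ = 0.7944; 0.7944 < 1, so it converges for any x₀.

yes, ρ = 0.7944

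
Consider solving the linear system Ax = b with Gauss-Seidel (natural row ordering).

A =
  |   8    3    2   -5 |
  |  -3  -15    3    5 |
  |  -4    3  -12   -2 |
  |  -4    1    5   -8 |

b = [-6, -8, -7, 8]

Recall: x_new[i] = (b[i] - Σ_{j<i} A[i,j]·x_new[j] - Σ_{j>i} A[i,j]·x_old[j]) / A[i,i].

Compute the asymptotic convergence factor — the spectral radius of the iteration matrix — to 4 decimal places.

Split A = D + L + U, D = diag(8, -15, -12, -8).
Gauss-Seidel: T = -(D+L)⁻¹U, row 0 first, T[0,3] = -(-5)/(8) = +0.6250; later rows by forward substitution.
  T[0,:] = [+0.0000 -0.3750 -0.2500 +0.6250]
  T[1,:] = [+0.0000 +0.0750 +0.2500 +0.2083]
  T[2,:] = [+0.0000 +0.1437 +0.1458 -0.3229]
  T[3,:] = [+0.0000 +0.2867 +0.2474 -0.4883]
|roots of det(T-λI)|: 0.5116, 0.1739, 0.0703, 0.0000.
ρ = 0.5116; 0.5116 < 1: convergent.

0.5116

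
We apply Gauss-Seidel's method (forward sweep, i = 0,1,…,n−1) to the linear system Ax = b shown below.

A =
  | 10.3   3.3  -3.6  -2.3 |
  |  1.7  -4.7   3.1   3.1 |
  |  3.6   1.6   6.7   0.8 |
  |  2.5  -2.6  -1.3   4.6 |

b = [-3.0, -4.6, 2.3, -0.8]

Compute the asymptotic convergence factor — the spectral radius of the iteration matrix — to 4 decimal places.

0.7091

Split A = D + L + U, D = diag(10.3, -4.7, 6.7, 4.6).
T_GS = -(D+L)⁻¹U: row 0 first, T[0,2] = -(-3.6)/(10.3) = +0.3495; later rows by forward substitution.
  T[0,:] = [+0.0000 -0.3204 +0.3495 +0.2233]
  T[1,:] = [+0.0000 -0.1159 +0.7860 +0.7403]
  T[2,:] = [+0.0000 +0.1998 -0.3755 -0.4162]
  T[3,:] = [+0.0000 +0.1651 +0.1482 +0.1795]
moduli |λ_i(T)| = 0.7091, 0.3404, 0.0568, 0.0000.
ρ(T) = max|λ| = 0.7091; 0.7091 < 1: convergent.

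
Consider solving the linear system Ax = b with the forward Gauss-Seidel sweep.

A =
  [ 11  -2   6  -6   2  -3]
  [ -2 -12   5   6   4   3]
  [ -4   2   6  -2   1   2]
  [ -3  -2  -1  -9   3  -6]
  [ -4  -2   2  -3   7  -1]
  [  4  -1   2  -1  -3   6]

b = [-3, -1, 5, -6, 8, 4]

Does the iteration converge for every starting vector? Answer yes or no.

A = D + L + U where D = diag(11, -12, 6, -9, 7, 6).
T_GS = -(D+L)⁻¹U: row 0 first, T[0,4] = -(2)/(11) = -0.1818; later rows by forward substitution.
  T[0,:] = [+0.0000  +0.1818  -0.5455  +0.5455  -0.1818  +0.2727]
  T[1,:] = [+0.0000  -0.0303  +0.5076  +0.4091  +0.3636  +0.2045]
  T[2,:] = [+0.0000  +0.1313  -0.5328  +0.5606  -0.4091  -0.2197]
  T[3,:] = [+0.0000  -0.0685  +0.1282  -0.3350  +0.3586  -0.7786]
  T[4,:] = [+0.0000  +0.0284  +0.0405  +0.1248  +0.2706  +0.0862]
  T[5,:] = [+0.0000  -0.1673  +0.6675  -0.4757  +0.5132  -0.1612]
moduli |λ_i(T)| = 1.1553, 0.3230, 0.2983, 0.2983, 0.0241, 0.0000.
ρ = 1.1553; 1.1553 > 1: divergent.

no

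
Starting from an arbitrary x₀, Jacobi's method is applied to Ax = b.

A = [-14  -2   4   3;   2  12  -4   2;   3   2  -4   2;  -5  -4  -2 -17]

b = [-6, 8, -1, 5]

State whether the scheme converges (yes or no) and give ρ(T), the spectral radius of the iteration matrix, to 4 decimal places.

Diagonal D = diag(-14, 12, -4, -17); L, U strict lower/upper.
T_J = -D⁻¹(L+U): T[3,0] = -(-5)/(-17) = -0.2941; T[3,3] = 0.
  T[0,:] = [+0.0000, -0.1429, +0.2857, +0.2143]
  T[1,:] = [-0.1667, +0.0000, +0.3333, -0.1667]
  T[2,:] = [+0.7500, +0.5000, +0.0000, +0.5000]
  T[3,:] = [-0.2941, -0.2353, -0.1176, +0.0000]
|λ(T)| sorted: 0.7369, 0.4055, 0.4055, 0.0867.
ρ(T) = max|λ| = 0.7369; 0.7369 < 1 ⇒ converges.

yes, ρ = 0.7369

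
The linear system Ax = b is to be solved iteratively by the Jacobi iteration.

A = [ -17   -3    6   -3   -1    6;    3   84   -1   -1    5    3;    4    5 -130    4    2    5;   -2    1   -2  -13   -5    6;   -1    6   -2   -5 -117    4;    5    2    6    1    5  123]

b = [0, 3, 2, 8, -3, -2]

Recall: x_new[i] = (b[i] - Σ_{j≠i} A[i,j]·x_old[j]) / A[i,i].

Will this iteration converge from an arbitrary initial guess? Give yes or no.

A = D + L + U where D = diag(-17, 84, -130, -13, -117, 123).
Jacobi T = -D⁻¹(L+U): T[0,5] = -(6)/(-17) = +0.3529; T[0,0] = 0.
  T[0,:] = [+0.0000  -0.1765  +0.3529  -0.1765  -0.0588  +0.3529]
  T[1,:] = [-0.0357  +0.0000  +0.0119  +0.0119  -0.0595  -0.0357]
  T[2,:] = [+0.0308  +0.0385  +0.0000  +0.0308  +0.0154  +0.0385]
  T[3,:] = [-0.1538  +0.0769  -0.1538  +0.0000  -0.3846  +0.4615]
  T[4,:] = [-0.0085  +0.0513  -0.0171  -0.0427  +0.0000  +0.0342]
  T[5,:] = [-0.0407  -0.0163  -0.0488  -0.0081  -0.0407  +0.0000]
moduli |λ_i(T)| = 0.1998, 0.1602, 0.1602, 0.0666, 0.0666, 0.0180.
ρ(T) = max|λ| = 0.1998; 0.1998 < 1, so it converges for any x₀.

yes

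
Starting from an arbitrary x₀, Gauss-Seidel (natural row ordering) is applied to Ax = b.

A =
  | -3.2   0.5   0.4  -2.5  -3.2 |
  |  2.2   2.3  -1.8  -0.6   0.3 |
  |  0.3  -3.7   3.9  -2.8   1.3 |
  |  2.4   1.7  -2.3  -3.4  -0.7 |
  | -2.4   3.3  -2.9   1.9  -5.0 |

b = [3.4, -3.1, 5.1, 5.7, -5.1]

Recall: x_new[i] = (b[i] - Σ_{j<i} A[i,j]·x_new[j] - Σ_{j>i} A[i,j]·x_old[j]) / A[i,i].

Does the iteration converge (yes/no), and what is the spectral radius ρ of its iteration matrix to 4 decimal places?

no, ρ = 1.4808

Write A = D+L+U with D = diag(-3.2, 2.3, 3.9, -3.4, -5).
T_GS = -(D+L)⁻¹U: row 0 first, T[0,3] = -(-2.5)/(-3.2) = -0.7812; later rows by forward substitution.
  T[0,:] = [+0.0000  +0.1562  +0.1250  -0.7812  -1.0000]
  T[1,:] = [+0.0000  -0.1495  +0.6630  +1.0082  +0.8261]
  T[2,:] = [+0.0000  -0.1538  +0.6194  +1.7345  +0.5273]
  T[3,:] = [+0.0000  +0.1396  +0.0007  -1.2207  -0.8554]
  T[4,:] = [+0.0000  -0.0314  +0.0186  -0.4295  +0.3943]
|λ(T)| sorted: 1.4808, 0.6782, 0.4258, 0.0203, 0.0000.
spectral radius ρ = 1.4808; 1.4808 > 1: divergent.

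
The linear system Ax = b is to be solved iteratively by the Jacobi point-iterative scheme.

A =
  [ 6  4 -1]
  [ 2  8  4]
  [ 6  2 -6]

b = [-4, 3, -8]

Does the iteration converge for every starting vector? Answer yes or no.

A = D + L + U where D = diag(6, 8, -6).
T_J = -D⁻¹(L+U): T[0,1] = -(4)/(6) = -0.6667; T[0,0] = 0.
  T[0,:] = [+0.0000 -0.6667 +0.1667]
  T[1,:] = [-0.2500 +0.0000 -0.5000]
  T[2,:] = [+1.0000 +0.3333 +0.0000]
|λ(T)| sorted: 0.7645, 0.6464, 0.6464.
ρ(T) = max|λ| = 0.7645; 0.7645 < 1: convergent.

yes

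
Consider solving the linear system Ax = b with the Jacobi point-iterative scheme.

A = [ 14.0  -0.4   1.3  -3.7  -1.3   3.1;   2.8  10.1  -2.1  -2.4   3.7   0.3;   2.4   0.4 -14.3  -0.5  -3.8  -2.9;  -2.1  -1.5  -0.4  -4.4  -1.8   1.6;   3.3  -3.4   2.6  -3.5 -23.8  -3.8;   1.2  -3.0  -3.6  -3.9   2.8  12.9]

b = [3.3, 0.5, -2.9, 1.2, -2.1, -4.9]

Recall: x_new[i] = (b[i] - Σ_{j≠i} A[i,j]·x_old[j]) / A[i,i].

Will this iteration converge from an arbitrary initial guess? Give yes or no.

Split A = D + L + U, D = diag(14, 10.1, -14.3, -4.4, -23.8, 12.9).
Jacobi: T = -D⁻¹(L+U), T[2,5] = -(-2.9)/(-14.3) = -0.2028; T[2,2] = 0.
  T[0,:] = [+0.0000 +0.0286 -0.0929 +0.2643 +0.0929 -0.2214]
  T[1,:] = [-0.2772 +0.0000 +0.2079 +0.2376 -0.3663 -0.0297]
  T[2,:] = [+0.1678 +0.0280 +0.0000 -0.0350 -0.2657 -0.2028]
  T[3,:] = [-0.4773 -0.3409 -0.0909 +0.0000 -0.4091 +0.3636]
  T[4,:] = [+0.1387 -0.1429 +0.1092 -0.1471 +0.0000 -0.1597]
  T[5,:] = [-0.0930 +0.2326 +0.2791 +0.3023 -0.2171 +0.0000]
|eigenvalues of T|: 0.5644, 0.4274, 0.4274, 0.3586, 0.3586, 0.0606.
ρ(T) = max|λ| = 0.5644; 0.5644 < 1 ⇒ converges.

yes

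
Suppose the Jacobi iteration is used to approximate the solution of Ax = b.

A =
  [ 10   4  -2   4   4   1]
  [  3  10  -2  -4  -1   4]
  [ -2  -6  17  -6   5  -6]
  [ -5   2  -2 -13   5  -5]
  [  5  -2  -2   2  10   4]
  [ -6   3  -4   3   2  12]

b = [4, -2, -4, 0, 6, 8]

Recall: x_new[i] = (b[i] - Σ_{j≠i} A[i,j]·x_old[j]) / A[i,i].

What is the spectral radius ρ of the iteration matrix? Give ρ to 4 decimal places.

1.1229

Write A = D+L+U with D = diag(10, 10, 17, -13, 10, 12).
Jacobi T = -D⁻¹(L+U): T[2,4] = -(5)/(17) = -0.2941; T[2,2] = 0.
  T[0,:] = [+0.0000  -0.4000  +0.2000  -0.4000  -0.4000  -0.1000]
  T[1,:] = [-0.3000  +0.0000  +0.2000  +0.4000  +0.1000  -0.4000]
  T[2,:] = [+0.1176  +0.3529  +0.0000  +0.3529  -0.2941  +0.3529]
  T[3,:] = [-0.3846  +0.1538  -0.1538  +0.0000  +0.3846  -0.3846]
  T[4,:] = [-0.5000  +0.2000  +0.2000  -0.2000  +0.0000  -0.4000]
  T[5,:] = [+0.5000  -0.2500  +0.3333  -0.2500  -0.1667  +0.0000]
|λ(T)| sorted: 1.1229, 0.5775, 0.5775, 0.2577, 0.2577, 0.2521.
ρ = 1.1229; 1.1229 > 1, so it fails to converge.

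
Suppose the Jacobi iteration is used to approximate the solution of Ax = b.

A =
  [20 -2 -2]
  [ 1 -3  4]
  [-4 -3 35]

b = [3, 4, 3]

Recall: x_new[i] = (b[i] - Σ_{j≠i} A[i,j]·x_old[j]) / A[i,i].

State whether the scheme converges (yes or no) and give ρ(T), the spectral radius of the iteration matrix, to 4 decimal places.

yes, ρ = 0.4467

Split A = D + L + U, D = diag(20, -3, 35).
Jacobi: T = -D⁻¹(L+U), T[0,2] = -(-2)/(20) = +0.1000; T[0,0] = 0.
  T[0,:] = [+0.0000 +0.1000 +0.1000]
  T[1,:] = [+0.3333 +0.0000 +1.3333]
  T[2,:] = [+0.1143 +0.0857 +0.0000]
moduli |λ_i(T)| = 0.4467, 0.3202, 0.1265.
ρ(T) = max|λ| = 0.4467; 0.4467 < 1 ⇒ converges.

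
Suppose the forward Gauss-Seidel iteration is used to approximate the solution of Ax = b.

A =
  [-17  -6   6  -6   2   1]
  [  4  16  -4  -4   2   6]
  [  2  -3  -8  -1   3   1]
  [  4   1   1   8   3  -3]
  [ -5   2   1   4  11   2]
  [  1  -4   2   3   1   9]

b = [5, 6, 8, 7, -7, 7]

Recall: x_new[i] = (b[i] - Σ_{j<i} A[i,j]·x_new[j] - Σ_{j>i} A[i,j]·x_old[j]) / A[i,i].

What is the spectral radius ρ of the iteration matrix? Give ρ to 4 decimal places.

0.8686

Let D = diag(-17, 16, -8, 8, 11, 9); L, U the strict triangles.
GS T = -(D+L)⁻¹U: row 0 first, T[0,2] = -(6)/(-17) = +0.3529; later rows by forward substitution.
  T[0,:] = [+0.0000 -0.3529 +0.3529 -0.3529 +0.1176 +0.0588]
  T[1,:] = [+0.0000 +0.0882 +0.1618 +0.3382 -0.1544 -0.3897]
  T[2,:] = [+0.0000 -0.1213 +0.0276 -0.3401 +0.4623 +0.2858]
  T[3,:] = [+0.0000 +0.1806 -0.2001 +0.1767 -0.4723 +0.3586]
  T[4,:] = [+0.0000 -0.2311 +0.2013 -0.2553 +0.2113 -0.2406]
  T[5,:] = [+0.0000 +0.0709 +0.0709 +0.2346 -0.0505 -0.3361]
eigenvalue magnitudes: 0.8686, 0.5251, 0.2390, 0.0737, 0.0104, 0.0000.
ρ(T) = max|λ| = 0.8686; 0.8686 < 1: convergent.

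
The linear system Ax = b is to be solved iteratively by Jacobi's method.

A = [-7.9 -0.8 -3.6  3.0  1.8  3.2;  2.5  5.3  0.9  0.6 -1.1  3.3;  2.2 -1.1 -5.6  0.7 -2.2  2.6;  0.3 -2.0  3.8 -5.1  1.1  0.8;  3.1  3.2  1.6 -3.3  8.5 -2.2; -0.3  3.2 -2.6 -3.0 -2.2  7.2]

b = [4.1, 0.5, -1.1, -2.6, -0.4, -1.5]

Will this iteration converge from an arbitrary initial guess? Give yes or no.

no

A = D + L + U where D = diag(-7.9, 5.3, -5.6, -5.1, 8.5, 7.2).
Jacobi T = -D⁻¹(L+U): T[2,5] = -(2.6)/(-5.6) = +0.4643; T[2,2] = 0.
  T[0,:] = [+0.0000 -0.1013 -0.4557 +0.3797 +0.2278 +0.4051]
  T[1,:] = [-0.4717 +0.0000 -0.1698 -0.1132 +0.2075 -0.6226]
  T[2,:] = [+0.3929 -0.1964 +0.0000 +0.1250 -0.3929 +0.4643]
  T[3,:] = [+0.0588 -0.3922 +0.7451 +0.0000 +0.2157 +0.1569]
  T[4,:] = [-0.3647 -0.3765 -0.1882 +0.3882 +0.0000 +0.2588]
  T[5,:] = [+0.0417 -0.4444 +0.3611 +0.4167 +0.3056 +0.0000]
moduli |λ_i(T)| = 1.1839, 0.7041, 0.5917, 0.5917, 0.3282, 0.1535.
spectral radius ρ = 1.1839; 1.1839 > 1: divergent.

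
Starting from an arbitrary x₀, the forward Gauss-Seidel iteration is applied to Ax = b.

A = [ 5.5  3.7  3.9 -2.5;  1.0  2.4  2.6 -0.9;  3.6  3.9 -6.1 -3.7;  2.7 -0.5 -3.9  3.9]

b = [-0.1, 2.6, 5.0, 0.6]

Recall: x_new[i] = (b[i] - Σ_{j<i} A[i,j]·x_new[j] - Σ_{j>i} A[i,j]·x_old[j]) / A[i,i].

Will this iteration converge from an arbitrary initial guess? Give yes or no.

Write A = D+L+U with D = diag(5.5, 2.4, -6.1, 3.9).
Gauss-Seidel: T = -(D+L)⁻¹U, row 0 first, T[0,2] = -(3.9)/(5.5) = -0.7091; later rows by forward substitution.
  T[0,:] = [+0.0000  -0.6727  -0.7091  +0.4545]
  T[1,:] = [+0.0000  +0.2803  -0.7879  +0.1856]
  T[2,:] = [+0.0000  -0.2178  -0.9222  -0.2196]
  T[3,:] = [+0.0000  +0.2839  -0.5323  -0.5105]
|eigenvalues of T|: 1.1593, 0.5173, 0.5103, 0.0000.
ρ = 1.1593; 1.1593 > 1: divergent.

no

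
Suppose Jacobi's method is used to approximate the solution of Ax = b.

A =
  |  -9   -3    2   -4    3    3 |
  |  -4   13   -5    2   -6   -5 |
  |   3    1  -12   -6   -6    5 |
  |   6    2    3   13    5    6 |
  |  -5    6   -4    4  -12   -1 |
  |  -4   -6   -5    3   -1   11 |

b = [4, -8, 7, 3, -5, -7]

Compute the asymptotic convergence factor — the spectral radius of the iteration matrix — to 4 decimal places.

Let D = diag(-9, 13, -12, 13, -12, 11); L, U the strict triangles.
Jacobi T = -D⁻¹(L+U): T[2,3] = -(-6)/(-12) = -0.5000; T[2,2] = 0.
  T[0,:] = [+0.0000, -0.3333, +0.2222, -0.4444, +0.3333, +0.3333]
  T[1,:] = [+0.3077, +0.0000, +0.3846, -0.1538, +0.4615, +0.3846]
  T[2,:] = [+0.2500, +0.0833, +0.0000, -0.5000, -0.5000, +0.4167]
  T[3,:] = [-0.4615, -0.1538, -0.2308, +0.0000, -0.3846, -0.4615]
  T[4,:] = [-0.4167, +0.5000, -0.3333, +0.3333, +0.0000, -0.0833]
  T[5,:] = [+0.3636, +0.5455, +0.4545, -0.2727, +0.0909, +0.0000]
eigenvalue magnitudes: 1.1579, 0.6031, 0.6031, 0.4434, 0.2379, 0.2379.
spectral radius ρ = 1.1579; 1.1579 > 1 ⇒ diverges.

1.1579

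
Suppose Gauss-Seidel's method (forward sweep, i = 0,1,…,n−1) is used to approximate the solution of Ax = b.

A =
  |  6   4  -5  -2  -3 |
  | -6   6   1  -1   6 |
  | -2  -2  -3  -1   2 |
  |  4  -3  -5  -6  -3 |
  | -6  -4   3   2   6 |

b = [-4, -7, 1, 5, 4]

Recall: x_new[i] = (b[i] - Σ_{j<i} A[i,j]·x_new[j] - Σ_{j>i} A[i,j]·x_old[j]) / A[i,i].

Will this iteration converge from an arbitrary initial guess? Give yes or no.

Let D = diag(6, 6, -3, -6, 6); L, U the strict triangles.
Gauss-Seidel: T = -(D+L)⁻¹U, row 0 first, T[0,3] = -(-2)/(6) = +0.3333; later rows by forward substitution.
  T[0,:] = [+0.0000, -0.6667, +0.8333, +0.3333, +0.5000]
  T[1,:] = [+0.0000, -0.6667, +0.6667, +0.5000, -0.5000]
  T[2,:] = [+0.0000, +0.8889, -1.0000, -0.8889, +0.6667]
  T[3,:] = [+0.0000, -0.8519, +1.0556, +0.7130, -0.4722]
  T[4,:] = [+0.0000, -1.2716, +1.4259, +0.8735, -0.0093]
|eigenvalues of T|: 1.5218, 0.6802, 0.1338, 0.1338, 0.0000.
spectral radius ρ = 1.5218; 1.5218 > 1, so it fails to converge.

no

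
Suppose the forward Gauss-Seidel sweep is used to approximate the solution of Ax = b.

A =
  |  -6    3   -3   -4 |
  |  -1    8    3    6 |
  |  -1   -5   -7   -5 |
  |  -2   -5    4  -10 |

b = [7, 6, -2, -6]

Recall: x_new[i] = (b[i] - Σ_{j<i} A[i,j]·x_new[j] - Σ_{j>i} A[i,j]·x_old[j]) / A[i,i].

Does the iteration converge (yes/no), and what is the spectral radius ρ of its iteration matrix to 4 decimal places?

yes, ρ = 0.8604

Write A = D+L+U with D = diag(-6, 8, -7, -10).
Gauss-Seidel: T = -(D+L)⁻¹U, row 0 first, T[0,1] = -(3)/(-6) = +0.5000; later rows by forward substitution.
  T[0,:] = [+0.0000  +0.5000  -0.5000  -0.6667]
  T[1,:] = [+0.0000  +0.0625  -0.4375  -0.8333]
  T[2,:] = [+0.0000  -0.1161  +0.3839  -0.0238]
  T[3,:] = [+0.0000  -0.1777  +0.4723  +0.5405]
|λ(T)| sorted: 0.8604, 0.2507, 0.1242, 0.0000.
ρ = 0.8604; 0.8604 < 1: convergent.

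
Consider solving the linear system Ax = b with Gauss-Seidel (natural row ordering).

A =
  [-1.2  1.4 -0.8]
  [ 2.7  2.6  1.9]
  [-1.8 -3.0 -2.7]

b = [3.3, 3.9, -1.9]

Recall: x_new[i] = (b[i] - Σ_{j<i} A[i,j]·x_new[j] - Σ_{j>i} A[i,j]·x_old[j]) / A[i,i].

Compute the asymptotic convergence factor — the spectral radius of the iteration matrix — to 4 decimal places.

A = D + L + U where D = diag(-1.2, 2.6, -2.7).
GS T = -(D+L)⁻¹U: row 0 first, T[0,1] = -(1.4)/(-1.2) = +1.1667; later rows by forward substitution.
  T[0,:] = [+0.0000  +1.1667  -0.6667]
  T[1,:] = [+0.0000  -1.2115  -0.0385]
  T[2,:] = [+0.0000  +0.5684  +0.4872]
|roots of det(T-λI)|: 1.1986, 0.4742, 0.0000.
ρ = 1.1986; 1.1986 > 1: divergent.

1.1986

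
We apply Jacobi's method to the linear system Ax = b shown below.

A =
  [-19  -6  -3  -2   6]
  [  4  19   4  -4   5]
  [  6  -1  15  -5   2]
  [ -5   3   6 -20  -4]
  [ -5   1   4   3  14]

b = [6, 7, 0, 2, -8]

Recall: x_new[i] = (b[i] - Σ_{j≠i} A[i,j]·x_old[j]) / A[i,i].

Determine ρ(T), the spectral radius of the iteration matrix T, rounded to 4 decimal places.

Diagonal D = diag(-19, 19, 15, -20, 14); L, U strict lower/upper.
T_J = -D⁻¹(L+U): T[2,4] = -(2)/(15) = -0.1333; T[2,2] = 0.
  T[0,:] = [+0.0000, -0.3158, -0.1579, -0.1053, +0.3158]
  T[1,:] = [-0.2105, +0.0000, -0.2105, +0.2105, -0.2632]
  T[2,:] = [-0.4000, +0.0667, +0.0000, +0.3333, -0.1333]
  T[3,:] = [-0.2500, +0.1500, +0.3000, +0.0000, -0.2000]
  T[4,:] = [+0.3571, -0.0714, -0.2857, -0.2143, +0.0000]
|λ(T)| sorted: 0.8394, 0.4788, 0.1525, 0.1525, 0.0811.
ρ = 0.8394; 0.8394 < 1: convergent.

0.8394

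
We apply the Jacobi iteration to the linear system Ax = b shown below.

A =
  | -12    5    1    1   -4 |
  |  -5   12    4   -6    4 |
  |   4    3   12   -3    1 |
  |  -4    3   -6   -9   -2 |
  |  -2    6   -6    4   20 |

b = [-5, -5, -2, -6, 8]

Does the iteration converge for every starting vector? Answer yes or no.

Split A = D + L + U, D = diag(-12, 12, 12, -9, 20).
T_J = -D⁻¹(L+U): T[2,1] = -(3)/(12) = -0.2500; T[2,2] = 0.
  T[0,:] = [+0.0000  +0.4167  +0.0833  +0.0833  -0.3333]
  T[1,:] = [+0.4167  +0.0000  -0.3333  +0.5000  -0.3333]
  T[2,:] = [-0.3333  -0.2500  +0.0000  +0.2500  -0.0833]
  T[3,:] = [-0.4444  +0.3333  -0.6667  +0.0000  -0.2222]
  T[4,:] = [+0.1000  -0.3000  +0.3000  -0.2000  +0.0000]
|λ(T)| sorted: 0.8374, 0.6314, 0.5502, 0.5502, 0.2460.
ρ(T) = max|λ| = 0.8374; 0.8374 < 1, so it converges for any x₀.

yes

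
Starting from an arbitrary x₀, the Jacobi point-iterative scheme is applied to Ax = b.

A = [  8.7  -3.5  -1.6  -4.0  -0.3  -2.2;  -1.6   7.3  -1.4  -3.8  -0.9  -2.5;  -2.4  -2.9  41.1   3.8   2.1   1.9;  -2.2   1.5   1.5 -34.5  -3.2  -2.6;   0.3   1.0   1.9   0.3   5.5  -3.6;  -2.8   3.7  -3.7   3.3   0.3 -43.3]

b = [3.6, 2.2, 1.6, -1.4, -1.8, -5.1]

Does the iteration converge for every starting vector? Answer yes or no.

A = D + L + U where D = diag(8.7, 7.3, 41.1, -34.5, 5.5, -43.3).
T_J = -D⁻¹(L+U): T[4,0] = -(0.3)/(5.5) = -0.0545; T[4,4] = 0.
  T[0,:] = [+0.0000 +0.4023 +0.1839 +0.4598 +0.0345 +0.2529]
  T[1,:] = [+0.2192 +0.0000 +0.1918 +0.5205 +0.1233 +0.3425]
  T[2,:] = [+0.0584 +0.0706 +0.0000 -0.0925 -0.0511 -0.0462]
  T[3,:] = [-0.0638 +0.0435 +0.0435 +0.0000 -0.0928 -0.0754]
  T[4,:] = [-0.0545 -0.1818 -0.3455 -0.0545 +0.0000 +0.6545]
  T[5,:] = [-0.0647 +0.0855 -0.0855 +0.0762 +0.0069 +0.0000]
|λ(T)| sorted: 0.3764, 0.2770, 0.2770, 0.2500, 0.2500, 0.1142.
ρ(T) = max|λ| = 0.3764; 0.3764 < 1: convergent.

yes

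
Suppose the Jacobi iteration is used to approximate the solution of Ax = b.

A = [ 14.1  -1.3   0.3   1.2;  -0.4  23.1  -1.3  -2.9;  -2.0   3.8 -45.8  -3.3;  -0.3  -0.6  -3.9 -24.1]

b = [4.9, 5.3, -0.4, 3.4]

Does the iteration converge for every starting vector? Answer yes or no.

yes

A = D + L + U where D = diag(14.1, 23.1, -45.8, -24.1).
Jacobi: T = -D⁻¹(L+U), T[0,2] = -(0.3)/(14.1) = -0.0213; T[0,0] = 0.
  T[0,:] = [+0.0000 +0.0922 -0.0213 -0.0851]
  T[1,:] = [+0.0173 +0.0000 +0.0563 +0.1255]
  T[2,:] = [-0.0437 +0.0830 +0.0000 -0.0721]
  T[3,:] = [-0.0124 -0.0249 -0.1618 +0.0000]
|roots of det(T-λI)|: 0.1826, 0.1028, 0.1028, 0.0427.
ρ = 0.1826; 0.1826 < 1 ⇒ converges.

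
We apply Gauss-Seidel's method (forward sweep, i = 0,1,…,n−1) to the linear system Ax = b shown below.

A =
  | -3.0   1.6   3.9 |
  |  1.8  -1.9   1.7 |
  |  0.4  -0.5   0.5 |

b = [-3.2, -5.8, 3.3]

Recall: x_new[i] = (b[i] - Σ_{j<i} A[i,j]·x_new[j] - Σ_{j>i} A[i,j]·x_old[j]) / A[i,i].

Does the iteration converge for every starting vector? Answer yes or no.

Split A = D + L + U, D = diag(-3, -1.9, 0.5).
T_GS = -(D+L)⁻¹U: row 0 first, T[0,2] = -(3.9)/(-3) = +1.3000; later rows by forward substitution.
  T[0,:] = [+0.0000 +0.5333 +1.3000]
  T[1,:] = [+0.0000 +0.5053 +2.1263]
  T[2,:] = [+0.0000 +0.0786 +1.0863]
eigenvalue magnitudes: 1.2973, 0.2943, 0.0000.
ρ = 1.2973; 1.2973 > 1 ⇒ diverges.

no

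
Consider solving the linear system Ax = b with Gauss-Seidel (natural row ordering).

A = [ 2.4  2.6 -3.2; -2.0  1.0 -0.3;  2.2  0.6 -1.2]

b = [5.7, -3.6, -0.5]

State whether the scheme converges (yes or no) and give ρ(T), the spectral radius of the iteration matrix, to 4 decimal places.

Let D = diag(2.4, 1, -1.2); L, U the strict triangles.
T_GS = -(D+L)⁻¹U: row 0 first, T[0,1] = -(2.6)/(2.4) = -1.0833; later rows by forward substitution.
  T[0,:] = [+0.0000, -1.0833, +1.3333]
  T[1,:] = [+0.0000, -2.1667, +2.9667]
  T[2,:] = [+0.0000, -3.0694, +3.9278]
moduli |λ_i(T)| = 1.3043, 0.4568, 0.0000.
ρ(T) = max|λ| = 1.3043; 1.3043 > 1: divergent.

no, ρ = 1.3043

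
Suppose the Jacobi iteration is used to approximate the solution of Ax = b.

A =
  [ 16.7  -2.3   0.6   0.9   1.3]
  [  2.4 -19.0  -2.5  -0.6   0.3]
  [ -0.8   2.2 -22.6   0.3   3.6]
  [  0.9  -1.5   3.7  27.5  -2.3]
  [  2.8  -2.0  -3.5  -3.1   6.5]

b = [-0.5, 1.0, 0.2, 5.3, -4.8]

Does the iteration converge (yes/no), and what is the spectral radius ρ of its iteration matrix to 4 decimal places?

A = D + L + U where D = diag(16.7, -19, -22.6, 27.5, 6.5).
Jacobi: T = -D⁻¹(L+U), T[3,4] = -(-2.3)/(27.5) = +0.0836; T[3,3] = 0.
  T[0,:] = [+0.0000, +0.1377, -0.0359, -0.0539, -0.0778]
  T[1,:] = [+0.1263, +0.0000, -0.1316, -0.0316, +0.0158]
  T[2,:] = [-0.0354, +0.0973, +0.0000, +0.0133, +0.1593]
  T[3,:] = [-0.0327, +0.0545, -0.1345, +0.0000, +0.0836]
  T[4,:] = [-0.4308, +0.3077, +0.5385, +0.4769, +0.0000]
|λ(T)| sorted: 0.4275, 0.3477, 0.1267, 0.1139, 0.1139.
ρ = 0.4275; 0.4275 < 1 ⇒ converges.

yes, ρ = 0.4275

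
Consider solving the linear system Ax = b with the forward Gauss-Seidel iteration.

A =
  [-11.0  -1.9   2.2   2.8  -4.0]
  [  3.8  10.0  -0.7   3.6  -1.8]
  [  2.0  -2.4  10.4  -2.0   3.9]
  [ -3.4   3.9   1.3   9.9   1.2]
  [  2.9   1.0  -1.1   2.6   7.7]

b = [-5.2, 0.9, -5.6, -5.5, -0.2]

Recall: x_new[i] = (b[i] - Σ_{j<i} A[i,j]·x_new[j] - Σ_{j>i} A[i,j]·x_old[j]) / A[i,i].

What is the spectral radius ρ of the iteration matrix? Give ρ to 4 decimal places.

Write A = D+L+U with D = diag(-11, 10, 10.4, 9.9, 7.7).
T_GS = -(D+L)⁻¹U: row 0 first, T[0,3] = -(2.8)/(-11) = +0.2545; later rows by forward substitution.
  T[0,:] = [+0.0000 -0.1727 +0.2000 +0.2545 -0.3636]
  T[1,:] = [+0.0000 +0.0656 -0.0060 -0.4567 +0.3182]
  T[2,:] = [+0.0000 +0.0484 -0.0398 +0.0380 -0.2316]
  T[3,:] = [+0.0000 -0.0915 +0.0763 +0.2624 -0.3410]
  T[4,:] = [+0.0000 +0.0943 -0.1060 -0.1197 +0.1777]
|roots of det(T-λI)|: 0.5968, 0.1628, 0.0526, 0.0208, 0.0000.
spectral radius ρ = 0.5968; 0.5968 < 1: convergent.

0.5968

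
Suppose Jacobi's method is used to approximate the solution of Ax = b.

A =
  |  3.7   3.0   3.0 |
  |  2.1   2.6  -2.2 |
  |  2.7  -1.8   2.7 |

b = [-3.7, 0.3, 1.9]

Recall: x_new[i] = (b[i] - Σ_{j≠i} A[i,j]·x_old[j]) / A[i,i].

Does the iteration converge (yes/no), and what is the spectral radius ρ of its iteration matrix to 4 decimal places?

no, ρ = 1.6467

Split A = D + L + U, D = diag(3.7, 2.6, 2.7).
T_J = -D⁻¹(L+U): T[1,2] = -(-2.2)/(2.6) = +0.8462; T[1,1] = 0.
  T[0,:] = [+0.0000 -0.8108 -0.8108]
  T[1,:] = [-0.8077 +0.0000 +0.8462]
  T[2,:] = [-1.0000 +0.6667 +0.0000]
|λ(T)| sorted: 1.6467, 0.8257, 0.8257.
ρ = 1.6467; 1.6467 > 1: divergent.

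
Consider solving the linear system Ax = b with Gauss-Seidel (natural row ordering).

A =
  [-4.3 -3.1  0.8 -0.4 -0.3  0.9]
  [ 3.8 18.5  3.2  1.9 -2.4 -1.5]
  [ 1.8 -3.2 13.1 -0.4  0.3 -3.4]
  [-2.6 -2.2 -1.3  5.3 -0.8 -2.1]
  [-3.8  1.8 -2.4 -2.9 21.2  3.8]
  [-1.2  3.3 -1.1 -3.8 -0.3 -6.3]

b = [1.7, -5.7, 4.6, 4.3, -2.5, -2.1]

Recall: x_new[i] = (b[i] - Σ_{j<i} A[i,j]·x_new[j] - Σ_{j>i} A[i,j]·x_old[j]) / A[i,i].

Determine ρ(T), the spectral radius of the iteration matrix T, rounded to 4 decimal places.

0.5093

A = D + L + U where D = diag(-4.3, 18.5, 13.1, 5.3, 21.2, -6.3).
GS T = -(D+L)⁻¹U: row 0 first, T[0,1] = -(-3.1)/(-4.3) = -0.7209; later rows by forward substitution.
  T[0,:] = [+0.0000  -0.7209  +0.1860  -0.0930  -0.0698  +0.2093]
  T[1,:] = [+0.0000  +0.1481  -0.2112  -0.0836  +0.1441  +0.0381]
  T[2,:] = [+0.0000  +0.1352  -0.0772  +0.0229  +0.0219  +0.2401]
  T[3,:] = [+0.0000  -0.2590  -0.0153  -0.0747  +0.1819  +0.5736]
  T[4,:] = [+0.0000  -0.1619  +0.0404  -0.0172  +0.0026  -0.0393]
  T[5,:] = [+0.0000  +0.3552  -0.1253  +0.0158  -0.0249  -0.4059]
|λ(T)| sorted: 0.5093, 0.2769, 0.2769, 0.0278, 0.0181, 0.0000.
ρ = 0.5093; 0.5093 < 1: convergent.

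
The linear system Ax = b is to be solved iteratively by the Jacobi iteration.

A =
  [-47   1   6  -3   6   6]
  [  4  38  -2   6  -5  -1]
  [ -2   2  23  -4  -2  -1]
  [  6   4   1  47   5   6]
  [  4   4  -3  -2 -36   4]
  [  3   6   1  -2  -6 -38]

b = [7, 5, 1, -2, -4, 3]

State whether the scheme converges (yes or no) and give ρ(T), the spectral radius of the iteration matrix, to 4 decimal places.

yes, ρ = 0.2759

Split A = D + L + U, D = diag(-47, 38, 23, 47, -36, -38).
Jacobi T = -D⁻¹(L+U): T[2,4] = -(-2)/(23) = +0.0870; T[2,2] = 0.
  T[0,:] = [+0.0000 +0.0213 +0.1277 -0.0638 +0.1277 +0.1277]
  T[1,:] = [-0.1053 +0.0000 +0.0526 -0.1579 +0.1316 +0.0263]
  T[2,:] = [+0.0870 -0.0870 +0.0000 +0.1739 +0.0870 +0.0435]
  T[3,:] = [-0.1277 -0.0851 -0.0213 +0.0000 -0.1064 -0.1277]
  T[4,:] = [+0.1111 +0.1111 -0.0833 -0.0556 +0.0000 +0.1111]
  T[5,:] = [+0.0789 +0.1579 +0.0263 -0.0526 -0.1579 +0.0000]
|eigenvalues of T|: 0.2759, 0.1555, 0.1555, 0.1415, 0.0978, 0.0064.
spectral radius ρ = 0.2759; 0.2759 < 1, so it converges for any x₀.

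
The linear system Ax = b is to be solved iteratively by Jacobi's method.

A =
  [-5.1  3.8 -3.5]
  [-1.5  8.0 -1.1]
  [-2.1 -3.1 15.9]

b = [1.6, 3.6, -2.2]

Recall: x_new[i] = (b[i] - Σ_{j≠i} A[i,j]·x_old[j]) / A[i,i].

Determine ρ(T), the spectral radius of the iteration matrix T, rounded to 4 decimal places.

Diagonal D = diag(-5.1, 8, 15.9); L, U strict lower/upper.
Jacobi T = -D⁻¹(L+U): T[0,2] = -(-3.5)/(-5.1) = -0.6863; T[0,0] = 0.
  T[0,:] = [+0.0000 +0.7451 -0.6863]
  T[1,:] = [+0.1875 +0.0000 +0.1375]
  T[2,:] = [+0.1321 +0.1950 +0.0000]
|eigenvalues of T|: 0.3326, 0.1864, 0.1864.
ρ = 0.3326; 0.3326 < 1, so it converges for any x₀.

0.3326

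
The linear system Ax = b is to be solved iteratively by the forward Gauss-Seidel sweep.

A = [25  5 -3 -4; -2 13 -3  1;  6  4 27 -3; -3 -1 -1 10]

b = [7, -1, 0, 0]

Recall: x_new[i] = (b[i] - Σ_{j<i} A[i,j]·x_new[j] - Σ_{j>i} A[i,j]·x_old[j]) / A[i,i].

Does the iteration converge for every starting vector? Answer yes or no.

yes

Write A = D+L+U with D = diag(25, 13, 27, 10).
T_GS = -(D+L)⁻¹U: row 0 first, T[0,1] = -(5)/(25) = -0.2000; later rows by forward substitution.
  T[0,:] = [+0.0000, -0.2000, +0.1200, +0.1600]
  T[1,:] = [+0.0000, -0.0308, +0.2492, -0.0523]
  T[2,:] = [+0.0000, +0.0490, -0.0636, +0.0833]
  T[3,:] = [+0.0000, -0.0582, +0.0546, +0.0511]
moduli |λ_i(T)| = 0.1975, 0.0883, 0.0883, 0.0000.
spectral radius ρ = 0.1975; 0.1975 < 1 ⇒ converges.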